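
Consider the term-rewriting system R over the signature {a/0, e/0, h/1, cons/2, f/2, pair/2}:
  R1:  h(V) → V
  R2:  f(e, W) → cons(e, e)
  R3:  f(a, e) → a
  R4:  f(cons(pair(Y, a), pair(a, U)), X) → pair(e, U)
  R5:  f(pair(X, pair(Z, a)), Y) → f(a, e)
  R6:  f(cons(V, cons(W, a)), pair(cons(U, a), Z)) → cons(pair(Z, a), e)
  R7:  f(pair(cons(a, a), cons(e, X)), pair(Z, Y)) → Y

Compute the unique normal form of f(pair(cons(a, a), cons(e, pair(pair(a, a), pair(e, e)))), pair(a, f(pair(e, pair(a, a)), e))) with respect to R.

1. f(pair(cons(a, a), cons(e, pair(pair(a, a), pair(e, e)))), pair(a, f(pair(e, pair(a, a)), e)))  →  f(pair(e, pair(a, a)), e)   [R7 at ε]
2. f(pair(e, pair(a, a)), e)  →  f(a, e)   [R5 at ε]
3. f(a, e)  →  a   [R3 at ε]

a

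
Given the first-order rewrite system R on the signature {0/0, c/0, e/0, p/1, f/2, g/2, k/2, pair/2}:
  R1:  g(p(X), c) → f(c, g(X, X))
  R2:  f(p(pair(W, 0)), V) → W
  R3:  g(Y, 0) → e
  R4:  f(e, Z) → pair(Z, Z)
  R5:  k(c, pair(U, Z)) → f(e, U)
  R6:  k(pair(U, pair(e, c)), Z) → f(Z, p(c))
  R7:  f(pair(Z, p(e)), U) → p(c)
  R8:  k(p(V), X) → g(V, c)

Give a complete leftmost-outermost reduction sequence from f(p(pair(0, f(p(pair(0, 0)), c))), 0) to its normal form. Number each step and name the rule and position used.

1. f(p(pair(0, f(p(pair(0, 0)), c))), 0)  →  f(p(pair(0, 0)), 0)   [R2 at 1.1.2]
2. f(p(pair(0, 0)), 0)  →  0   [R2 at ε]

0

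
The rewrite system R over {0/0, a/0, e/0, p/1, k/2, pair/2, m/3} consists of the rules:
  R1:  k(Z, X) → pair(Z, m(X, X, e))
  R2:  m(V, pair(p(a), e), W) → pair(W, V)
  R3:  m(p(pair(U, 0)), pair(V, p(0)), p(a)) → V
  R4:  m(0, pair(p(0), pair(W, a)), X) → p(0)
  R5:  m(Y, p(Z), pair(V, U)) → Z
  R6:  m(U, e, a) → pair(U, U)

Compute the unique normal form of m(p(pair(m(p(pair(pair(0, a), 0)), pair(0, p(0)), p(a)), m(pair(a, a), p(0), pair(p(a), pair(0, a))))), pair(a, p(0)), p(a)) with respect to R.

1. m(p(pair(m(p(pair(pair(0, a), 0)), pair(0, p(0)), p(a)), m(pair(a, a), p(0), pair(p(a), pair(0, a))))), pair(a, p(0)), p(a))  →  m(p(pair(0, m(pair(a, a), p(0), pair(p(a), pair(0, a))))), pair(a, p(0)), p(a))   [R3 at 1.1.1]
2. m(p(pair(0, m(pair(a, a), p(0), pair(p(a), pair(0, a))))), pair(a, p(0)), p(a))  →  m(p(pair(0, 0)), pair(a, p(0)), p(a))   [R5 at 1.1.2]
3. m(p(pair(0, 0)), pair(a, p(0)), p(a))  →  a   [R3 at ε]

a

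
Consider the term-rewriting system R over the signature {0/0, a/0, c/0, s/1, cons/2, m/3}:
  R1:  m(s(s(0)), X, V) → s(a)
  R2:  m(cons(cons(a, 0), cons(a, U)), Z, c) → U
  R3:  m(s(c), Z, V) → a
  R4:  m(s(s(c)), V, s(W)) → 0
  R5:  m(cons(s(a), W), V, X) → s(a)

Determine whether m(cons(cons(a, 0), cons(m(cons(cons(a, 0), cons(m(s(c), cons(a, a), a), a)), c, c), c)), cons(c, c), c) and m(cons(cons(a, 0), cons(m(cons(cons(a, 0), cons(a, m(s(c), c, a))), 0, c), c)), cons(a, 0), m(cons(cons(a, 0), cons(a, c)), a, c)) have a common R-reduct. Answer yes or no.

Reduce t₁ = m(cons(cons(a, 0), cons(m(cons(cons(a, 0), cons(m(s(c), cons(a, a), a), a)), c, c), c)), cons(c, c), c):
1. m(cons(cons(a, 0), cons(m(cons(cons(a, 0), cons(m(s(c), cons(a, a), a), a)), c, c), c)), cons(c, c), c)  →  m(cons(cons(a, 0), cons(m(cons(cons(a, 0), cons(a, a)), c, c), c)), cons(c, c), c)   [R3 at 1.2.1.1.2.1]
2. m(cons(cons(a, 0), cons(m(cons(cons(a, 0), cons(a, a)), c, c), c)), cons(c, c), c)  →  m(cons(cons(a, 0), cons(a, c)), cons(c, c), c)   [R2 at 1.2.1]
3. m(cons(cons(a, 0), cons(a, c)), cons(c, c), c)  →  c   [R2 at ε]

Reduce t₂ = m(cons(cons(a, 0), cons(m(cons(cons(a, 0), cons(a, m(s(c), c, a))), 0, c), c)), cons(a, 0), m(cons(cons(a, 0), cons(a, c)), a, c)):
1. m(cons(cons(a, 0), cons(m(cons(cons(a, 0), cons(a, m(s(c), c, a))), 0, c), c)), cons(a, 0), m(cons(cons(a, 0), cons(a, c)), a, c))  →  m(cons(cons(a, 0), cons(m(s(c), c, a), c)), cons(a, 0), m(cons(cons(a, 0), cons(a, c)), a, c))   [R2 at 1.2.1]
2. m(cons(cons(a, 0), cons(m(s(c), c, a), c)), cons(a, 0), m(cons(cons(a, 0), cons(a, c)), a, c))  →  m(cons(cons(a, 0), cons(a, c)), cons(a, 0), m(cons(cons(a, 0), cons(a, c)), a, c))   [R3 at 1.2.1]
3. m(cons(cons(a, 0), cons(a, c)), cons(a, 0), m(cons(cons(a, 0), cons(a, c)), a, c))  →  m(cons(cons(a, 0), cons(a, c)), cons(a, 0), c)   [R2 at 3]
4. m(cons(cons(a, 0), cons(a, c)), cons(a, 0), c)  →  c   [R2 at ε]

yes — NF(t₁) = c, NF(t₂) = c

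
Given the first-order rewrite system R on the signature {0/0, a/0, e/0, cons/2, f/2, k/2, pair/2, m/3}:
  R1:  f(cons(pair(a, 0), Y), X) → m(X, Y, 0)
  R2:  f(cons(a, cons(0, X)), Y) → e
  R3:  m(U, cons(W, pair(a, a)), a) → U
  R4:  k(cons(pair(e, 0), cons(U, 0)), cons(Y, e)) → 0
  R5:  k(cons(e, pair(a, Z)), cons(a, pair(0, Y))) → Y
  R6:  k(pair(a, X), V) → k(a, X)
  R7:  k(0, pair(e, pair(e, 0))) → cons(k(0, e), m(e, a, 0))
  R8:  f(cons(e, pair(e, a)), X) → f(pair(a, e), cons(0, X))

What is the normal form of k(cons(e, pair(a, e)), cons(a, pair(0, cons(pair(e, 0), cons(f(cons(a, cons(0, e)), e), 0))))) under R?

cons(pair(e, 0), cons(e, 0))

1. k(cons(e, pair(a, e)), cons(a, pair(0, cons(pair(e, 0), cons(f(cons(a, cons(0, e)), e), 0)))))  →  cons(pair(e, 0), cons(f(cons(a, cons(0, e)), e), 0))   [R5 at ε]
2. cons(pair(e, 0), cons(f(cons(a, cons(0, e)), e), 0))  →  cons(pair(e, 0), cons(e, 0))   [R2 at 2.1]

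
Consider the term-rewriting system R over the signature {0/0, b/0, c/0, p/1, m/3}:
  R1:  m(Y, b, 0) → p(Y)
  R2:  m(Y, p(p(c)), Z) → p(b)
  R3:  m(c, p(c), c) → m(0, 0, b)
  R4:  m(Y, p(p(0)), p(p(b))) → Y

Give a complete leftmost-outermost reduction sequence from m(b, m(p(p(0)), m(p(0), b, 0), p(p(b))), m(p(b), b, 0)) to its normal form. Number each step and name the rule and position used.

b

1. m(b, m(p(p(0)), m(p(0), b, 0), p(p(b))), m(p(b), b, 0))  →  m(b, m(p(p(0)), p(p(0)), p(p(b))), m(p(b), b, 0))   [R1 at 2.2]
2. m(b, m(p(p(0)), p(p(0)), p(p(b))), m(p(b), b, 0))  →  m(b, p(p(0)), m(p(b), b, 0))   [R4 at 2]
3. m(b, p(p(0)), m(p(b), b, 0))  →  m(b, p(p(0)), p(p(b)))   [R1 at 3]
4. m(b, p(p(0)), p(p(b)))  →  b   [R4 at ε]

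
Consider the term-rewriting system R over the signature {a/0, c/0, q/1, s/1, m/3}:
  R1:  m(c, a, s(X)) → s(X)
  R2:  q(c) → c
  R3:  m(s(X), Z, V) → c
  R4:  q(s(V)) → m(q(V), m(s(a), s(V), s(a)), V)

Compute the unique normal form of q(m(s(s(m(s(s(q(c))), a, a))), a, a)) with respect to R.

1. q(m(s(s(m(s(s(q(c))), a, a))), a, a))  →  q(c)   [R3 at 1]
2. q(c)  →  c   [R2 at ε]

c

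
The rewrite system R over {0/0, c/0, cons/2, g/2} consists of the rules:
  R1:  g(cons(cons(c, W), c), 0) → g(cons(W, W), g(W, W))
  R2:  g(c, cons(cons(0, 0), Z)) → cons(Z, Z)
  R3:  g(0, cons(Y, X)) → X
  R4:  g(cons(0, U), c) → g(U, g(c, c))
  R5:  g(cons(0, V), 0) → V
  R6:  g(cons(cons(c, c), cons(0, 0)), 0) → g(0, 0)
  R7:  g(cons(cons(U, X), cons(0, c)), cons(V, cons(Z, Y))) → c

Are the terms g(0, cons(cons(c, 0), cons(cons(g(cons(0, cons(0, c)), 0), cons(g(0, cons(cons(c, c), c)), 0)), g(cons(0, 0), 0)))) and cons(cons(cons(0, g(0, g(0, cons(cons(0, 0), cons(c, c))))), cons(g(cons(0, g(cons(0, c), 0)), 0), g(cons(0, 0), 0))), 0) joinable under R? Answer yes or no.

Reduce t₁ = g(0, cons(cons(c, 0), cons(cons(g(cons(0, cons(0, c)), 0), cons(g(0, cons(cons(c, c), c)), 0)), g(cons(0, 0), 0)))):
1. g(0, cons(cons(c, 0), cons(cons(g(cons(0, cons(0, c)), 0), cons(g(0, cons(cons(c, c), c)), 0)), g(cons(0, 0), 0))))  →  cons(cons(g(cons(0, cons(0, c)), 0), cons(g(0, cons(cons(c, c), c)), 0)), g(cons(0, 0), 0))   [R3 at ε]
2. cons(cons(g(cons(0, cons(0, c)), 0), cons(g(0, cons(cons(c, c), c)), 0)), g(cons(0, 0), 0))  →  cons(cons(cons(0, c), cons(g(0, cons(cons(c, c), c)), 0)), g(cons(0, 0), 0))   [R5 at 1.1]
3. cons(cons(cons(0, c), cons(g(0, cons(cons(c, c), c)), 0)), g(cons(0, 0), 0))  →  cons(cons(cons(0, c), cons(c, 0)), g(cons(0, 0), 0))   [R3 at 1.2.1]
4. cons(cons(cons(0, c), cons(c, 0)), g(cons(0, 0), 0))  →  cons(cons(cons(0, c), cons(c, 0)), 0)   [R5 at 2]

Reduce t₂ = cons(cons(cons(0, g(0, g(0, cons(cons(0, 0), cons(c, c))))), cons(g(cons(0, g(cons(0, c), 0)), 0), g(cons(0, 0), 0))), 0):
1. cons(cons(cons(0, g(0, g(0, cons(cons(0, 0), cons(c, c))))), cons(g(cons(0, g(cons(0, c), 0)), 0), g(cons(0, 0), 0))), 0)  →  cons(cons(cons(0, g(0, cons(c, c))), cons(g(cons(0, g(cons(0, c), 0)), 0), g(cons(0, 0), 0))), 0)   [R3 at 1.1.2.2]
2. cons(cons(cons(0, g(0, cons(c, c))), cons(g(cons(0, g(cons(0, c), 0)), 0), g(cons(0, 0), 0))), 0)  →  cons(cons(cons(0, c), cons(g(cons(0, g(cons(0, c), 0)), 0), g(cons(0, 0), 0))), 0)   [R3 at 1.1.2]
3. cons(cons(cons(0, c), cons(g(cons(0, g(cons(0, c), 0)), 0), g(cons(0, 0), 0))), 0)  →  cons(cons(cons(0, c), cons(g(cons(0, c), 0), g(cons(0, 0), 0))), 0)   [R5 at 1.2.1]
4. cons(cons(cons(0, c), cons(g(cons(0, c), 0), g(cons(0, 0), 0))), 0)  →  cons(cons(cons(0, c), cons(c, g(cons(0, 0), 0))), 0)   [R5 at 1.2.1]
5. cons(cons(cons(0, c), cons(c, g(cons(0, 0), 0))), 0)  →  cons(cons(cons(0, c), cons(c, 0)), 0)   [R5 at 1.2.2]

yes — NF(t₁) = cons(cons(cons(0, c), cons(c, 0)), 0), NF(t₂) = cons(cons(cons(0, c), cons(c, 0)), 0)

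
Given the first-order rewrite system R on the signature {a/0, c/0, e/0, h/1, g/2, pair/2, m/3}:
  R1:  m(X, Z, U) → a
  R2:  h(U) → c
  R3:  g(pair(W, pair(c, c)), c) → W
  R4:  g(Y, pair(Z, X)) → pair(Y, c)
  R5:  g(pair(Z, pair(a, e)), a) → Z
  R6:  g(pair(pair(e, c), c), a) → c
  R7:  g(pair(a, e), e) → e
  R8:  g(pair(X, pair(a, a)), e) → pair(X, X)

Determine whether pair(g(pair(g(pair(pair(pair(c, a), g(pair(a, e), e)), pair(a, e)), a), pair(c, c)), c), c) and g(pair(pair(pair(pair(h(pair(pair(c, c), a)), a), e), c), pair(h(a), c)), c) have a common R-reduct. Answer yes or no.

Reduce t₁ = pair(g(pair(g(pair(pair(pair(c, a), g(pair(a, e), e)), pair(a, e)), a), pair(c, c)), c), c):
1. pair(g(pair(g(pair(pair(pair(c, a), g(pair(a, e), e)), pair(a, e)), a), pair(c, c)), c), c)  →  pair(g(pair(pair(pair(c, a), g(pair(a, e), e)), pair(a, e)), a), c)   [R3 at 1]
2. pair(g(pair(pair(pair(c, a), g(pair(a, e), e)), pair(a, e)), a), c)  →  pair(pair(pair(c, a), g(pair(a, e), e)), c)   [R5 at 1]
3. pair(pair(pair(c, a), g(pair(a, e), e)), c)  →  pair(pair(pair(c, a), e), c)   [R7 at 1.2]

Reduce t₂ = g(pair(pair(pair(pair(h(pair(pair(c, c), a)), a), e), c), pair(h(a), c)), c):
1. g(pair(pair(pair(pair(h(pair(pair(c, c), a)), a), e), c), pair(h(a), c)), c)  →  g(pair(pair(pair(pair(c, a), e), c), pair(h(a), c)), c)   [R2 at 1.1.1.1.1]
2. g(pair(pair(pair(pair(c, a), e), c), pair(h(a), c)), c)  →  g(pair(pair(pair(pair(c, a), e), c), pair(c, c)), c)   [R2 at 1.2.1]
3. g(pair(pair(pair(pair(c, a), e), c), pair(c, c)), c)  →  pair(pair(pair(c, a), e), c)   [R3 at ε]

yes — NF(t₁) = pair(pair(pair(c, a), e), c), NF(t₂) = pair(pair(pair(c, a), e), c)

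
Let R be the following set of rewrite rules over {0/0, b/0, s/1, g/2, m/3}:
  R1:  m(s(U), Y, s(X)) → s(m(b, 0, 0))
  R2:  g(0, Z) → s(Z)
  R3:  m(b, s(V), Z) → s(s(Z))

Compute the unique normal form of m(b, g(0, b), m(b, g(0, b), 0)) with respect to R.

1. m(b, g(0, b), m(b, g(0, b), 0))  →  m(b, s(b), m(b, g(0, b), 0))   [R2 at 2]
2. m(b, s(b), m(b, g(0, b), 0))  →  s(s(m(b, g(0, b), 0)))   [R3 at ε]
3. s(s(m(b, g(0, b), 0)))  →  s(s(m(b, s(b), 0)))   [R2 at 1.1.2]
4. s(s(m(b, s(b), 0)))  →  s(s(s(s(0))))   [R3 at 1.1]

s(s(s(s(0))))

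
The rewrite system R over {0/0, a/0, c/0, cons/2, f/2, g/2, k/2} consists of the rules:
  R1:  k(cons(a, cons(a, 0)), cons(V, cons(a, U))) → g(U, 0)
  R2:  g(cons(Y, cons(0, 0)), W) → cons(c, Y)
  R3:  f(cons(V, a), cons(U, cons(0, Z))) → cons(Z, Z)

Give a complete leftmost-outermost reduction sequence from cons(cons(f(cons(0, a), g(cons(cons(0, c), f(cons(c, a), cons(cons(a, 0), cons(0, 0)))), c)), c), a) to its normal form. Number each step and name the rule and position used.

cons(cons(cons(c, c), c), a)

1. cons(cons(f(cons(0, a), g(cons(cons(0, c), f(cons(c, a), cons(cons(a, 0), cons(0, 0)))), c)), c), a)  →  cons(cons(f(cons(0, a), g(cons(cons(0, c), cons(0, 0)), c)), c), a)   [R3 at 1.1.2.1.2]
2. cons(cons(f(cons(0, a), g(cons(cons(0, c), cons(0, 0)), c)), c), a)  →  cons(cons(f(cons(0, a), cons(c, cons(0, c))), c), a)   [R2 at 1.1.2]
3. cons(cons(f(cons(0, a), cons(c, cons(0, c))), c), a)  →  cons(cons(cons(c, c), c), a)   [R3 at 1.1]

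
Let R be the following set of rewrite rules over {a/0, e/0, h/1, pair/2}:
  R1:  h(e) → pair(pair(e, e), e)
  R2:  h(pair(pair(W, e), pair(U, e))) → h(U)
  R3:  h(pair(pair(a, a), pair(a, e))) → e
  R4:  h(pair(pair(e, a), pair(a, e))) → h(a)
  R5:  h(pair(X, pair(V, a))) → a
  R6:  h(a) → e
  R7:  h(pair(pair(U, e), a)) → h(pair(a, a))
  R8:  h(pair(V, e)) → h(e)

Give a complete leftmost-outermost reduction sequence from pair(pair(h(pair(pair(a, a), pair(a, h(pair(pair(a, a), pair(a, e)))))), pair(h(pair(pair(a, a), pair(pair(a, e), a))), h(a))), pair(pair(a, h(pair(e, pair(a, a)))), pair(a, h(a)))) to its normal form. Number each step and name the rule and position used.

pair(pair(e, pair(a, e)), pair(pair(a, a), pair(a, e)))

1. pair(pair(h(pair(pair(a, a), pair(a, h(pair(pair(a, a), pair(a, e)))))), pair(h(pair(pair(a, a), pair(pair(a, e), a))), h(a))), pair(pair(a, h(pair(e, pair(a, a)))), pair(a, h(a))))  →  pair(pair(h(pair(pair(a, a), pair(a, e))), pair(h(pair(pair(a, a), pair(pair(a, e), a))), h(a))), pair(pair(a, h(pair(e, pair(a, a)))), pair(a, h(a))))   [R3 at 1.1.1.2.2]
2. pair(pair(h(pair(pair(a, a), pair(a, e))), pair(h(pair(pair(a, a), pair(pair(a, e), a))), h(a))), pair(pair(a, h(pair(e, pair(a, a)))), pair(a, h(a))))  →  pair(pair(e, pair(h(pair(pair(a, a), pair(pair(a, e), a))), h(a))), pair(pair(a, h(pair(e, pair(a, a)))), pair(a, h(a))))   [R3 at 1.1]
3. pair(pair(e, pair(h(pair(pair(a, a), pair(pair(a, e), a))), h(a))), pair(pair(a, h(pair(e, pair(a, a)))), pair(a, h(a))))  →  pair(pair(e, pair(a, h(a))), pair(pair(a, h(pair(e, pair(a, a)))), pair(a, h(a))))   [R5 at 1.2.1]
4. pair(pair(e, pair(a, h(a))), pair(pair(a, h(pair(e, pair(a, a)))), pair(a, h(a))))  →  pair(pair(e, pair(a, e)), pair(pair(a, h(pair(e, pair(a, a)))), pair(a, h(a))))   [R6 at 1.2.2]
5. pair(pair(e, pair(a, e)), pair(pair(a, h(pair(e, pair(a, a)))), pair(a, h(a))))  →  pair(pair(e, pair(a, e)), pair(pair(a, a), pair(a, h(a))))   [R5 at 2.1.2]
6. pair(pair(e, pair(a, e)), pair(pair(a, a), pair(a, h(a))))  →  pair(pair(e, pair(a, e)), pair(pair(a, a), pair(a, e)))   [R6 at 2.2.2]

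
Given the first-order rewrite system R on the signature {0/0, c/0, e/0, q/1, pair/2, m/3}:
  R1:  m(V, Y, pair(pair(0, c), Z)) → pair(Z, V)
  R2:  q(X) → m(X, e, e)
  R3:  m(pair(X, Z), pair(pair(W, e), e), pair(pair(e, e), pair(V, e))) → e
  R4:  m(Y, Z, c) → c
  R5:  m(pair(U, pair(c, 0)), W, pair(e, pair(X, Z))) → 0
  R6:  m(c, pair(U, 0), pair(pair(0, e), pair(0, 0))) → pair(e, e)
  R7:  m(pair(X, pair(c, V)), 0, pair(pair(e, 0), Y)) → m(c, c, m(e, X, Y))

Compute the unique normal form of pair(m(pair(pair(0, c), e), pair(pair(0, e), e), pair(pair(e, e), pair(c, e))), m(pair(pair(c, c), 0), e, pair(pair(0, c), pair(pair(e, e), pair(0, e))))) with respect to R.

pair(e, pair(pair(pair(e, e), pair(0, e)), pair(pair(c, c), 0)))

1. pair(m(pair(pair(0, c), e), pair(pair(0, e), e), pair(pair(e, e), pair(c, e))), m(pair(pair(c, c), 0), e, pair(pair(0, c), pair(pair(e, e), pair(0, e)))))  →  pair(e, m(pair(pair(c, c), 0), e, pair(pair(0, c), pair(pair(e, e), pair(0, e)))))   [R3 at 1]
2. pair(e, m(pair(pair(c, c), 0), e, pair(pair(0, c), pair(pair(e, e), pair(0, e)))))  →  pair(e, pair(pair(pair(e, e), pair(0, e)), pair(pair(c, c), 0)))   [R1 at 2]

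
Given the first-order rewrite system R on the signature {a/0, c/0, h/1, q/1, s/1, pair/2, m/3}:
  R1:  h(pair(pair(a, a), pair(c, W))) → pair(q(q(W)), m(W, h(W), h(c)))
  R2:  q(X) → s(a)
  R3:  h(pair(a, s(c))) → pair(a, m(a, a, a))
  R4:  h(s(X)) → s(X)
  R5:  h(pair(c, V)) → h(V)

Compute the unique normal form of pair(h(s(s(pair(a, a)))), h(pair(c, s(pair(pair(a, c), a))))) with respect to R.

1. pair(h(s(s(pair(a, a)))), h(pair(c, s(pair(pair(a, c), a)))))  →  pair(s(s(pair(a, a))), h(pair(c, s(pair(pair(a, c), a)))))   [R4 at 1]
2. pair(s(s(pair(a, a))), h(pair(c, s(pair(pair(a, c), a)))))  →  pair(s(s(pair(a, a))), h(s(pair(pair(a, c), a))))   [R5 at 2]
3. pair(s(s(pair(a, a))), h(s(pair(pair(a, c), a))))  →  pair(s(s(pair(a, a))), s(pair(pair(a, c), a)))   [R4 at 2]

pair(s(s(pair(a, a))), s(pair(pair(a, c), a)))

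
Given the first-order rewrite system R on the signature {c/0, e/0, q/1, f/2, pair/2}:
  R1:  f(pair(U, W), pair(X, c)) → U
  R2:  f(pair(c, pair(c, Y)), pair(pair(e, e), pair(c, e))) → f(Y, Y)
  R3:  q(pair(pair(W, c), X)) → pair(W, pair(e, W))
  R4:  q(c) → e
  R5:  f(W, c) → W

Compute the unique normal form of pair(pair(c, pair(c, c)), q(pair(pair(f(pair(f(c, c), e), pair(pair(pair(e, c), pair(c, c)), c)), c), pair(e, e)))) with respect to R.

1. pair(pair(c, pair(c, c)), q(pair(pair(f(pair(f(c, c), e), pair(pair(pair(e, c), pair(c, c)), c)), c), pair(e, e))))  →  pair(pair(c, pair(c, c)), pair(f(pair(f(c, c), e), pair(pair(pair(e, c), pair(c, c)), c)), pair(e, f(pair(f(c, c), e), pair(pair(pair(e, c), pair(c, c)), c)))))   [R3 at 2]
2. pair(pair(c, pair(c, c)), pair(f(pair(f(c, c), e), pair(pair(pair(e, c), pair(c, c)), c)), pair(e, f(pair(f(c, c), e), pair(pair(pair(e, c), pair(c, c)), c)))))  →  pair(pair(c, pair(c, c)), pair(f(c, c), pair(e, f(pair(f(c, c), e), pair(pair(pair(e, c), pair(c, c)), c)))))   [R1 at 2.1]
3. pair(pair(c, pair(c, c)), pair(f(c, c), pair(e, f(pair(f(c, c), e), pair(pair(pair(e, c), pair(c, c)), c)))))  →  pair(pair(c, pair(c, c)), pair(c, pair(e, f(pair(f(c, c), e), pair(pair(pair(e, c), pair(c, c)), c)))))   [R5 at 2.1]
4. pair(pair(c, pair(c, c)), pair(c, pair(e, f(pair(f(c, c), e), pair(pair(pair(e, c), pair(c, c)), c)))))  →  pair(pair(c, pair(c, c)), pair(c, pair(e, f(c, c))))   [R1 at 2.2.2]
5. pair(pair(c, pair(c, c)), pair(c, pair(e, f(c, c))))  →  pair(pair(c, pair(c, c)), pair(c, pair(e, c)))   [R5 at 2.2.2]

pair(pair(c, pair(c, c)), pair(c, pair(e, c)))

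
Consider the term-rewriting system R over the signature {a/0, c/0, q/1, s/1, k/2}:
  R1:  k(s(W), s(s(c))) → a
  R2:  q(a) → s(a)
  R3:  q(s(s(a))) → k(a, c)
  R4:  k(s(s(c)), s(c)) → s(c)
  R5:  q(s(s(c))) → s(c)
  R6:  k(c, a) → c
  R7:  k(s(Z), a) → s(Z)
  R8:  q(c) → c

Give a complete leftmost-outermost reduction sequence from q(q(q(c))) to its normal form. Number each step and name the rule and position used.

1. q(q(q(c)))  →  q(q(c))   [R8 at 1.1]
2. q(q(c))  →  q(c)   [R8 at 1]
3. q(c)  →  c   [R8 at ε]

c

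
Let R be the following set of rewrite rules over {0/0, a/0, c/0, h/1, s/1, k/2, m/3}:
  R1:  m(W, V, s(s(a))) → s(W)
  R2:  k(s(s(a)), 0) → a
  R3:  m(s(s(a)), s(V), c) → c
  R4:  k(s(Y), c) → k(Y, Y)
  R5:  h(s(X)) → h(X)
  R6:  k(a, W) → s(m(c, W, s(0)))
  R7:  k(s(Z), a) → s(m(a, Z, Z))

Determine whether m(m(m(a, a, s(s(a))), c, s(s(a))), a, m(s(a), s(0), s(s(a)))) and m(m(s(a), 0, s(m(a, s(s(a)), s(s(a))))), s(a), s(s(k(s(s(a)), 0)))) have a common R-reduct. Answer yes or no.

yes — NF(t₁) = s(s(s(a))), NF(t₂) = s(s(s(a)))

Reduce t₁ = m(m(m(a, a, s(s(a))), c, s(s(a))), a, m(s(a), s(0), s(s(a)))):
1. m(m(m(a, a, s(s(a))), c, s(s(a))), a, m(s(a), s(0), s(s(a))))  →  m(s(m(a, a, s(s(a)))), a, m(s(a), s(0), s(s(a))))   [R1 at 1]
2. m(s(m(a, a, s(s(a)))), a, m(s(a), s(0), s(s(a))))  →  m(s(s(a)), a, m(s(a), s(0), s(s(a))))   [R1 at 1.1]
3. m(s(s(a)), a, m(s(a), s(0), s(s(a))))  →  m(s(s(a)), a, s(s(a)))   [R1 at 3]
4. m(s(s(a)), a, s(s(a)))  →  s(s(s(a)))   [R1 at ε]

Reduce t₂ = m(m(s(a), 0, s(m(a, s(s(a)), s(s(a))))), s(a), s(s(k(s(s(a)), 0)))):
1. m(m(s(a), 0, s(m(a, s(s(a)), s(s(a))))), s(a), s(s(k(s(s(a)), 0))))  →  m(m(s(a), 0, s(s(a))), s(a), s(s(k(s(s(a)), 0))))   [R1 at 1.3.1]
2. m(m(s(a), 0, s(s(a))), s(a), s(s(k(s(s(a)), 0))))  →  m(s(s(a)), s(a), s(s(k(s(s(a)), 0))))   [R1 at 1]
3. m(s(s(a)), s(a), s(s(k(s(s(a)), 0))))  →  m(s(s(a)), s(a), s(s(a)))   [R2 at 3.1.1]
4. m(s(s(a)), s(a), s(s(a)))  →  s(s(s(a)))   [R1 at ε]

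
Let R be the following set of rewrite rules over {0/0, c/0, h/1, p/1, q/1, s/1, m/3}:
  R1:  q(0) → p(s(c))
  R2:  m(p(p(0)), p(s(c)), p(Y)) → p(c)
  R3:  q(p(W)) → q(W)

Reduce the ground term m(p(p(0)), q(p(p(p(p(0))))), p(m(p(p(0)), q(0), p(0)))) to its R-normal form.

1. m(p(p(0)), q(p(p(p(p(0))))), p(m(p(p(0)), q(0), p(0))))  →  m(p(p(0)), q(p(p(p(0)))), p(m(p(p(0)), q(0), p(0))))   [R3 at 2]
2. m(p(p(0)), q(p(p(p(0)))), p(m(p(p(0)), q(0), p(0))))  →  m(p(p(0)), q(p(p(0))), p(m(p(p(0)), q(0), p(0))))   [R3 at 2]
3. m(p(p(0)), q(p(p(0))), p(m(p(p(0)), q(0), p(0))))  →  m(p(p(0)), q(p(0)), p(m(p(p(0)), q(0), p(0))))   [R3 at 2]
4. m(p(p(0)), q(p(0)), p(m(p(p(0)), q(0), p(0))))  →  m(p(p(0)), q(0), p(m(p(p(0)), q(0), p(0))))   [R3 at 2]
5. m(p(p(0)), q(0), p(m(p(p(0)), q(0), p(0))))  →  m(p(p(0)), p(s(c)), p(m(p(p(0)), q(0), p(0))))   [R1 at 2]
6. m(p(p(0)), p(s(c)), p(m(p(p(0)), q(0), p(0))))  →  p(c)   [R2 at ε]

p(c)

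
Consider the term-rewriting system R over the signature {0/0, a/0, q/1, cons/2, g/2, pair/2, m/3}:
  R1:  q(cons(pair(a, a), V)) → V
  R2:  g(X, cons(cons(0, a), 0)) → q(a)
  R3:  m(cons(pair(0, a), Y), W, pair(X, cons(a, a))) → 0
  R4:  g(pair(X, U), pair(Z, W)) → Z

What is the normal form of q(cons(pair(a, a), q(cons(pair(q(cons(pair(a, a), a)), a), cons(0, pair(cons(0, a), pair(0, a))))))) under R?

1. q(cons(pair(a, a), q(cons(pair(q(cons(pair(a, a), a)), a), cons(0, pair(cons(0, a), pair(0, a)))))))  →  q(cons(pair(q(cons(pair(a, a), a)), a), cons(0, pair(cons(0, a), pair(0, a)))))   [R1 at ε]
2. q(cons(pair(q(cons(pair(a, a), a)), a), cons(0, pair(cons(0, a), pair(0, a)))))  →  q(cons(pair(a, a), cons(0, pair(cons(0, a), pair(0, a)))))   [R1 at 1.1.1]
3. q(cons(pair(a, a), cons(0, pair(cons(0, a), pair(0, a)))))  →  cons(0, pair(cons(0, a), pair(0, a)))   [R1 at ε]

cons(0, pair(cons(0, a), pair(0, a)))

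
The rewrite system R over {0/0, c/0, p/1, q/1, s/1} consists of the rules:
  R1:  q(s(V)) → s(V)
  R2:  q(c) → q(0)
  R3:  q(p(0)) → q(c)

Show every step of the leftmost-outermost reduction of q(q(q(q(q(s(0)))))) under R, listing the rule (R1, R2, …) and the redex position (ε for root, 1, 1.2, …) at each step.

s(0)

1. q(q(q(q(q(s(0))))))  →  q(q(q(q(s(0)))))   [R1 at 1.1.1.1]
2. q(q(q(q(s(0)))))  →  q(q(q(s(0))))   [R1 at 1.1.1]
3. q(q(q(s(0))))  →  q(q(s(0)))   [R1 at 1.1]
4. q(q(s(0)))  →  q(s(0))   [R1 at 1]
5. q(s(0))  →  s(0)   [R1 at ε]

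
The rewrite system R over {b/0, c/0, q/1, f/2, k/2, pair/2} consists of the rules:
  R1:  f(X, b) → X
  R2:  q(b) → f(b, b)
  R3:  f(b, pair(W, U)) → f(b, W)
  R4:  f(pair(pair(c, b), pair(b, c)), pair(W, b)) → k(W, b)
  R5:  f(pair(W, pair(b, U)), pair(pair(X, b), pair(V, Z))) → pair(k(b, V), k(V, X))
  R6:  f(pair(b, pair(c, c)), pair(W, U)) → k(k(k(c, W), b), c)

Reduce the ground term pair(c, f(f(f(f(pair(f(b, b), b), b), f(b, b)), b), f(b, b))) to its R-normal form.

1. pair(c, f(f(f(f(pair(f(b, b), b), b), f(b, b)), b), f(b, b)))  →  pair(c, f(f(f(pair(f(b, b), b), b), f(b, b)), f(b, b)))   [R1 at 2.1]
2. pair(c, f(f(f(pair(f(b, b), b), b), f(b, b)), f(b, b)))  →  pair(c, f(f(pair(f(b, b), b), f(b, b)), f(b, b)))   [R1 at 2.1.1]
3. pair(c, f(f(pair(f(b, b), b), f(b, b)), f(b, b)))  →  pair(c, f(f(pair(b, b), f(b, b)), f(b, b)))   [R1 at 2.1.1.1]
4. pair(c, f(f(pair(b, b), f(b, b)), f(b, b)))  →  pair(c, f(f(pair(b, b), b), f(b, b)))   [R1 at 2.1.2]
5. pair(c, f(f(pair(b, b), b), f(b, b)))  →  pair(c, f(pair(b, b), f(b, b)))   [R1 at 2.1]
6. pair(c, f(pair(b, b), f(b, b)))  →  pair(c, f(pair(b, b), b))   [R1 at 2.2]
7. pair(c, f(pair(b, b), b))  →  pair(c, pair(b, b))   [R1 at 2]

pair(c, pair(b, b))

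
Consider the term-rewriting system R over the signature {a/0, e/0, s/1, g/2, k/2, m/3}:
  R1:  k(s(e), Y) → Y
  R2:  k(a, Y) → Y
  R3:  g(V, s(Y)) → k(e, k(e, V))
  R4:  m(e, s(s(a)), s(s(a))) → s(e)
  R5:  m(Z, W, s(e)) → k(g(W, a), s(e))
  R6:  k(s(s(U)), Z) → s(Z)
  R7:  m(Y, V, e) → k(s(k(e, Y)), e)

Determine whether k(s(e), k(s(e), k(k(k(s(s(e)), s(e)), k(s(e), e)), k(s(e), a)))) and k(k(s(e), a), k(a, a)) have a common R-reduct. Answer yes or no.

yes — NF(t₁) = a, NF(t₂) = a

Reduce t₁ = k(s(e), k(s(e), k(k(k(s(s(e)), s(e)), k(s(e), e)), k(s(e), a)))):
1. k(s(e), k(s(e), k(k(k(s(s(e)), s(e)), k(s(e), e)), k(s(e), a))))  →  k(s(e), k(k(k(s(s(e)), s(e)), k(s(e), e)), k(s(e), a)))   [R1 at ε]
2. k(s(e), k(k(k(s(s(e)), s(e)), k(s(e), e)), k(s(e), a)))  →  k(k(k(s(s(e)), s(e)), k(s(e), e)), k(s(e), a))   [R1 at ε]
3. k(k(k(s(s(e)), s(e)), k(s(e), e)), k(s(e), a))  →  k(k(s(s(e)), k(s(e), e)), k(s(e), a))   [R6 at 1.1]
4. k(k(s(s(e)), k(s(e), e)), k(s(e), a))  →  k(s(k(s(e), e)), k(s(e), a))   [R6 at 1]
5. k(s(k(s(e), e)), k(s(e), a))  →  k(s(e), k(s(e), a))   [R1 at 1.1]
6. k(s(e), k(s(e), a))  →  k(s(e), a)   [R1 at ε]
7. k(s(e), a)  →  a   [R1 at ε]

Reduce t₂ = k(k(s(e), a), k(a, a)):
1. k(k(s(e), a), k(a, a))  →  k(a, k(a, a))   [R1 at 1]
2. k(a, k(a, a))  →  k(a, a)   [R2 at ε]
3. k(a, a)  →  a   [R2 at ε]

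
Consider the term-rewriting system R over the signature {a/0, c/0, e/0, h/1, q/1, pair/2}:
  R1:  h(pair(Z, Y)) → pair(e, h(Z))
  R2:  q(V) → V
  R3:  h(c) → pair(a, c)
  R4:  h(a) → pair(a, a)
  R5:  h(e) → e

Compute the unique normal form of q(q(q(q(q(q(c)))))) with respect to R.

c

1. q(q(q(q(q(q(c))))))  →  q(q(q(q(q(c)))))   [R2 at ε]
2. q(q(q(q(q(c)))))  →  q(q(q(q(c))))   [R2 at ε]
3. q(q(q(q(c))))  →  q(q(q(c)))   [R2 at ε]
4. q(q(q(c)))  →  q(q(c))   [R2 at ε]
5. q(q(c))  →  q(c)   [R2 at ε]
6. q(c)  →  c   [R2 at ε]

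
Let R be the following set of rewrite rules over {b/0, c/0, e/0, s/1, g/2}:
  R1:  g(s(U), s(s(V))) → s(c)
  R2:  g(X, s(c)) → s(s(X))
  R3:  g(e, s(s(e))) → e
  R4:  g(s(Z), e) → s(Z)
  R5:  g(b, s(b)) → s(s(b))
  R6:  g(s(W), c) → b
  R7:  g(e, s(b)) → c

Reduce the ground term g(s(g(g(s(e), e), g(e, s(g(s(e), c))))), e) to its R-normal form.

s(b)

1. g(s(g(g(s(e), e), g(e, s(g(s(e), c))))), e)  →  s(g(g(s(e), e), g(e, s(g(s(e), c)))))   [R4 at ε]
2. s(g(g(s(e), e), g(e, s(g(s(e), c)))))  →  s(g(s(e), g(e, s(g(s(e), c)))))   [R4 at 1.1]
3. s(g(s(e), g(e, s(g(s(e), c)))))  →  s(g(s(e), g(e, s(b))))   [R6 at 1.2.2.1]
4. s(g(s(e), g(e, s(b))))  →  s(g(s(e), c))   [R7 at 1.2]
5. s(g(s(e), c))  →  s(b)   [R6 at 1]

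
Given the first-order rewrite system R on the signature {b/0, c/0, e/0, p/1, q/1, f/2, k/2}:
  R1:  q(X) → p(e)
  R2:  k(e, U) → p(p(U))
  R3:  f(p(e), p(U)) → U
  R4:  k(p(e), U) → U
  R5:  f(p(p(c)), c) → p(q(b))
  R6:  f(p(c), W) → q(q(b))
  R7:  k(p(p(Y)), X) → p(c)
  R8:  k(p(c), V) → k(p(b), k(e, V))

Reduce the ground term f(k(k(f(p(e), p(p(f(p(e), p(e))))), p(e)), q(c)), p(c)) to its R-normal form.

1. f(k(k(f(p(e), p(p(f(p(e), p(e))))), p(e)), q(c)), p(c))  →  f(k(k(p(f(p(e), p(e))), p(e)), q(c)), p(c))   [R3 at 1.1.1]
2. f(k(k(p(f(p(e), p(e))), p(e)), q(c)), p(c))  →  f(k(k(p(e), p(e)), q(c)), p(c))   [R3 at 1.1.1.1]
3. f(k(k(p(e), p(e)), q(c)), p(c))  →  f(k(p(e), q(c)), p(c))   [R4 at 1.1]
4. f(k(p(e), q(c)), p(c))  →  f(q(c), p(c))   [R4 at 1]
5. f(q(c), p(c))  →  f(p(e), p(c))   [R1 at 1]
6. f(p(e), p(c))  →  c   [R3 at ε]

c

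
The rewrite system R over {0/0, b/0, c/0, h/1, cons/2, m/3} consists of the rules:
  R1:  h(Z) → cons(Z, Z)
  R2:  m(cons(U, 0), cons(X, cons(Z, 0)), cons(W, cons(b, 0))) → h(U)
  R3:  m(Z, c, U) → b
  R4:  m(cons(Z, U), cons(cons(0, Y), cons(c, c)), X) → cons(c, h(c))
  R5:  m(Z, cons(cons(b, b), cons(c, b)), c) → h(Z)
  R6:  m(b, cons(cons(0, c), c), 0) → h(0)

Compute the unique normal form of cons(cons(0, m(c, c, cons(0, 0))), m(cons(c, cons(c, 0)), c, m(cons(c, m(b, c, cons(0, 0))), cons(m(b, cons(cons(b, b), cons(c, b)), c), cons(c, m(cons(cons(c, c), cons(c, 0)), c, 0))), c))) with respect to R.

cons(cons(0, b), b)

1. cons(cons(0, m(c, c, cons(0, 0))), m(cons(c, cons(c, 0)), c, m(cons(c, m(b, c, cons(0, 0))), cons(m(b, cons(cons(b, b), cons(c, b)), c), cons(c, m(cons(cons(c, c), cons(c, 0)), c, 0))), c)))  →  cons(cons(0, b), m(cons(c, cons(c, 0)), c, m(cons(c, m(b, c, cons(0, 0))), cons(m(b, cons(cons(b, b), cons(c, b)), c), cons(c, m(cons(cons(c, c), cons(c, 0)), c, 0))), c)))   [R3 at 1.2]
2. cons(cons(0, b), m(cons(c, cons(c, 0)), c, m(cons(c, m(b, c, cons(0, 0))), cons(m(b, cons(cons(b, b), cons(c, b)), c), cons(c, m(cons(cons(c, c), cons(c, 0)), c, 0))), c)))  →  cons(cons(0, b), b)   [R3 at 2]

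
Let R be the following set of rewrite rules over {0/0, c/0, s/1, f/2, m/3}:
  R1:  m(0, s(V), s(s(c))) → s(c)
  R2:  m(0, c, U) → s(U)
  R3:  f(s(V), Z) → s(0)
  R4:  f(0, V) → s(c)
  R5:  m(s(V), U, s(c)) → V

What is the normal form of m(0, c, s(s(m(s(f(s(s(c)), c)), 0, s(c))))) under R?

s(s(s(s(0))))

1. m(0, c, s(s(m(s(f(s(s(c)), c)), 0, s(c)))))  →  s(s(s(m(s(f(s(s(c)), c)), 0, s(c)))))   [R2 at ε]
2. s(s(s(m(s(f(s(s(c)), c)), 0, s(c)))))  →  s(s(s(f(s(s(c)), c))))   [R5 at 1.1.1]
3. s(s(s(f(s(s(c)), c))))  →  s(s(s(s(0))))   [R3 at 1.1.1]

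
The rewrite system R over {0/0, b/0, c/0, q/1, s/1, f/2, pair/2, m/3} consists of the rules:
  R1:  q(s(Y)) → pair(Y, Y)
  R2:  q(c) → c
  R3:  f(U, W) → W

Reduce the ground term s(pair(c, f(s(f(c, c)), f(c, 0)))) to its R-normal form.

1. s(pair(c, f(s(f(c, c)), f(c, 0))))  →  s(pair(c, f(c, 0)))   [R3 at 1.2]
2. s(pair(c, f(c, 0)))  →  s(pair(c, 0))   [R3 at 1.2]

s(pair(c, 0))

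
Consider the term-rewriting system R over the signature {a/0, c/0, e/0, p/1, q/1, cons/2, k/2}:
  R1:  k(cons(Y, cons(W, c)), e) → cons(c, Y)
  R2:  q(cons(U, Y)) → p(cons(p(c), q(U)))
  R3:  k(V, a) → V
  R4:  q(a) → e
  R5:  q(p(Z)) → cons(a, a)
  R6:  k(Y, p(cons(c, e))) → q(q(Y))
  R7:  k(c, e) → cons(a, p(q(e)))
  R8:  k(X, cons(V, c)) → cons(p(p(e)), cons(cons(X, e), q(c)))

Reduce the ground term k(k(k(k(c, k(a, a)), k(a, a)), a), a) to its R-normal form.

c

1. k(k(k(k(c, k(a, a)), k(a, a)), a), a)  →  k(k(k(c, k(a, a)), k(a, a)), a)   [R3 at ε]
2. k(k(k(c, k(a, a)), k(a, a)), a)  →  k(k(c, k(a, a)), k(a, a))   [R3 at ε]
3. k(k(c, k(a, a)), k(a, a))  →  k(k(c, a), k(a, a))   [R3 at 1.2]
4. k(k(c, a), k(a, a))  →  k(c, k(a, a))   [R3 at 1]
5. k(c, k(a, a))  →  k(c, a)   [R3 at 2]
6. k(c, a)  →  c   [R3 at ε]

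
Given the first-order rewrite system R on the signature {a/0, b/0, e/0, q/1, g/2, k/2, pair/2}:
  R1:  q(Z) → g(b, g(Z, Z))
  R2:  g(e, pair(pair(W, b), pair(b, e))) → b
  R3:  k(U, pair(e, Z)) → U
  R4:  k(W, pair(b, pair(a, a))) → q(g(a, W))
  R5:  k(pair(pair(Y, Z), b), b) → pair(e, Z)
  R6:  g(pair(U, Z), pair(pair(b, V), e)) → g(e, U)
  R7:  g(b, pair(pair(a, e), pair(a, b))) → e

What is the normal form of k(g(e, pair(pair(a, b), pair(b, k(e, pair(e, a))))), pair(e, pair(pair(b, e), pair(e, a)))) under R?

1. k(g(e, pair(pair(a, b), pair(b, k(e, pair(e, a))))), pair(e, pair(pair(b, e), pair(e, a))))  →  g(e, pair(pair(a, b), pair(b, k(e, pair(e, a)))))   [R3 at ε]
2. g(e, pair(pair(a, b), pair(b, k(e, pair(e, a)))))  →  g(e, pair(pair(a, b), pair(b, e)))   [R3 at 2.2.2]
3. g(e, pair(pair(a, b), pair(b, e)))  →  b   [R2 at ε]

b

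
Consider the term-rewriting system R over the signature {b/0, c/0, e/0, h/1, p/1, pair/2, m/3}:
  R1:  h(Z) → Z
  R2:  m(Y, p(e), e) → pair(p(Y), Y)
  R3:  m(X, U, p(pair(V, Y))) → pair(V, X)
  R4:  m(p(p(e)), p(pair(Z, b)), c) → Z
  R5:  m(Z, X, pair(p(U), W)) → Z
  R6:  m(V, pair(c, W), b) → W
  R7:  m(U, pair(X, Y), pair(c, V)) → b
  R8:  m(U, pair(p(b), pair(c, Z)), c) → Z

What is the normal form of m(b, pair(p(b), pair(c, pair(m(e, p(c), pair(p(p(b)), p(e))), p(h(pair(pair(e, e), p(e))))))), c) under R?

pair(e, p(pair(pair(e, e), p(e))))

1. m(b, pair(p(b), pair(c, pair(m(e, p(c), pair(p(p(b)), p(e))), p(h(pair(pair(e, e), p(e))))))), c)  →  pair(m(e, p(c), pair(p(p(b)), p(e))), p(h(pair(pair(e, e), p(e)))))   [R8 at ε]
2. pair(m(e, p(c), pair(p(p(b)), p(e))), p(h(pair(pair(e, e), p(e)))))  →  pair(e, p(h(pair(pair(e, e), p(e)))))   [R5 at 1]
3. pair(e, p(h(pair(pair(e, e), p(e)))))  →  pair(e, p(pair(pair(e, e), p(e))))   [R1 at 2.1]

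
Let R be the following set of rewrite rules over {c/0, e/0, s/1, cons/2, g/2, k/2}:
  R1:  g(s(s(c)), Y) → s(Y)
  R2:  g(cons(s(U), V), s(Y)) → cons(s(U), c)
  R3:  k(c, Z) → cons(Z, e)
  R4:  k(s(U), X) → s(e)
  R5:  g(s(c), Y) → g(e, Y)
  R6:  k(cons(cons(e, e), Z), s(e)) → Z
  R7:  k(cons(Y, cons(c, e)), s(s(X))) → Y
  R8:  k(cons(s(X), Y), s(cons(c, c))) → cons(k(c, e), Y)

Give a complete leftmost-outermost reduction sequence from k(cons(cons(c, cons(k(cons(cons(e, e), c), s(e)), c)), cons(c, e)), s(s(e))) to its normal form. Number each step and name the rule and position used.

cons(c, cons(c, c))

1. k(cons(cons(c, cons(k(cons(cons(e, e), c), s(e)), c)), cons(c, e)), s(s(e)))  →  cons(c, cons(k(cons(cons(e, e), c), s(e)), c))   [R7 at ε]
2. cons(c, cons(k(cons(cons(e, e), c), s(e)), c))  →  cons(c, cons(c, c))   [R6 at 2.1]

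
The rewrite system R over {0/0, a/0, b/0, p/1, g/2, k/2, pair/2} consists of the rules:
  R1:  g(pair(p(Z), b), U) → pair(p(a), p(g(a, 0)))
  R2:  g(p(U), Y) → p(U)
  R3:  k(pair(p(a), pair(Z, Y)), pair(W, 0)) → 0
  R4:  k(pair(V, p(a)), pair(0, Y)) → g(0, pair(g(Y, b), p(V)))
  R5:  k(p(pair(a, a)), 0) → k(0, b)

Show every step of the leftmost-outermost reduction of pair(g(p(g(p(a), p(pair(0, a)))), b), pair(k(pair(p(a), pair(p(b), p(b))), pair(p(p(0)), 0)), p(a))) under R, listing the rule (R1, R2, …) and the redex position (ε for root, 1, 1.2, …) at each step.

1. pair(g(p(g(p(a), p(pair(0, a)))), b), pair(k(pair(p(a), pair(p(b), p(b))), pair(p(p(0)), 0)), p(a)))  →  pair(p(g(p(a), p(pair(0, a)))), pair(k(pair(p(a), pair(p(b), p(b))), pair(p(p(0)), 0)), p(a)))   [R2 at 1]
2. pair(p(g(p(a), p(pair(0, a)))), pair(k(pair(p(a), pair(p(b), p(b))), pair(p(p(0)), 0)), p(a)))  →  pair(p(p(a)), pair(k(pair(p(a), pair(p(b), p(b))), pair(p(p(0)), 0)), p(a)))   [R2 at 1.1]
3. pair(p(p(a)), pair(k(pair(p(a), pair(p(b), p(b))), pair(p(p(0)), 0)), p(a)))  →  pair(p(p(a)), pair(0, p(a)))   [R3 at 2.1]

pair(p(p(a)), pair(0, p(a)))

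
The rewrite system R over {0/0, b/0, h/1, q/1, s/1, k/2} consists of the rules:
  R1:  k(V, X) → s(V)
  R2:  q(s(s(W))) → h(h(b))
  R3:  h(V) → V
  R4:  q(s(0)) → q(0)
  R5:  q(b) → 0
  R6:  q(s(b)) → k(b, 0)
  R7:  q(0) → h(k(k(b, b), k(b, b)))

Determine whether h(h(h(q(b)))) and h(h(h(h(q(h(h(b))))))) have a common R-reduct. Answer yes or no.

Reduce t₁ = h(h(h(q(b)))):
1. h(h(h(q(b))))  →  h(h(q(b)))   [R3 at ε]
2. h(h(q(b)))  →  h(q(b))   [R3 at ε]
3. h(q(b))  →  q(b)   [R3 at ε]
4. q(b)  →  0   [R5 at ε]

Reduce t₂ = h(h(h(h(q(h(h(b))))))):
1. h(h(h(h(q(h(h(b)))))))  →  h(h(h(q(h(h(b))))))   [R3 at ε]
2. h(h(h(q(h(h(b))))))  →  h(h(q(h(h(b)))))   [R3 at ε]
3. h(h(q(h(h(b)))))  →  h(q(h(h(b))))   [R3 at ε]
4. h(q(h(h(b))))  →  q(h(h(b)))   [R3 at ε]
5. q(h(h(b)))  →  q(h(b))   [R3 at 1]
6. q(h(b))  →  q(b)   [R3 at 1]
7. q(b)  →  0   [R5 at ε]

yes — NF(t₁) = 0, NF(t₂) = 0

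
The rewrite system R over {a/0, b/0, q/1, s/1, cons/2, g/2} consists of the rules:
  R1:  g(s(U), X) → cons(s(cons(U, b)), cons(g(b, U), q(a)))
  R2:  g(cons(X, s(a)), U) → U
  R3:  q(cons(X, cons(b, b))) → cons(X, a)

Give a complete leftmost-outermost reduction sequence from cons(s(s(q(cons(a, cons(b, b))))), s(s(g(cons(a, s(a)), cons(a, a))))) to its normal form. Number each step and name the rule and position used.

cons(s(s(cons(a, a))), s(s(cons(a, a))))

1. cons(s(s(q(cons(a, cons(b, b))))), s(s(g(cons(a, s(a)), cons(a, a)))))  →  cons(s(s(cons(a, a))), s(s(g(cons(a, s(a)), cons(a, a)))))   [R3 at 1.1.1]
2. cons(s(s(cons(a, a))), s(s(g(cons(a, s(a)), cons(a, a)))))  →  cons(s(s(cons(a, a))), s(s(cons(a, a))))   [R2 at 2.1.1]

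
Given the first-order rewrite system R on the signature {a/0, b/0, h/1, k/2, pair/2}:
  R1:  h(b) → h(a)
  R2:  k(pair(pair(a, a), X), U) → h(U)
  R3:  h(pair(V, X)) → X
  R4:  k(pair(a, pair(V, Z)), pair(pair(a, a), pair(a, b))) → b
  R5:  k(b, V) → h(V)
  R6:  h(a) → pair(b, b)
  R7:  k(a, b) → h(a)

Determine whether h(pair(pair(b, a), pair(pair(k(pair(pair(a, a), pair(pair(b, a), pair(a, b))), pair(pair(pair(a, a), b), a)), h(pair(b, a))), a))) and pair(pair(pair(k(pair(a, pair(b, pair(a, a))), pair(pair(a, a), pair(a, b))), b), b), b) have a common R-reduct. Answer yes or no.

no — NF(t₁) = pair(pair(a, a), a), NF(t₂) = pair(pair(pair(b, b), b), b)

Reduce t₁ = h(pair(pair(b, a), pair(pair(k(pair(pair(a, a), pair(pair(b, a), pair(a, b))), pair(pair(pair(a, a), b), a)), h(pair(b, a))), a))):
1. h(pair(pair(b, a), pair(pair(k(pair(pair(a, a), pair(pair(b, a), pair(a, b))), pair(pair(pair(a, a), b), a)), h(pair(b, a))), a)))  →  pair(pair(k(pair(pair(a, a), pair(pair(b, a), pair(a, b))), pair(pair(pair(a, a), b), a)), h(pair(b, a))), a)   [R3 at ε]
2. pair(pair(k(pair(pair(a, a), pair(pair(b, a), pair(a, b))), pair(pair(pair(a, a), b), a)), h(pair(b, a))), a)  →  pair(pair(h(pair(pair(pair(a, a), b), a)), h(pair(b, a))), a)   [R2 at 1.1]
3. pair(pair(h(pair(pair(pair(a, a), b), a)), h(pair(b, a))), a)  →  pair(pair(a, h(pair(b, a))), a)   [R3 at 1.1]
4. pair(pair(a, h(pair(b, a))), a)  →  pair(pair(a, a), a)   [R3 at 1.2]

Reduce t₂ = pair(pair(pair(k(pair(a, pair(b, pair(a, a))), pair(pair(a, a), pair(a, b))), b), b), b):
1. pair(pair(pair(k(pair(a, pair(b, pair(a, a))), pair(pair(a, a), pair(a, b))), b), b), b)  →  pair(pair(pair(b, b), b), b)   [R4 at 1.1.1]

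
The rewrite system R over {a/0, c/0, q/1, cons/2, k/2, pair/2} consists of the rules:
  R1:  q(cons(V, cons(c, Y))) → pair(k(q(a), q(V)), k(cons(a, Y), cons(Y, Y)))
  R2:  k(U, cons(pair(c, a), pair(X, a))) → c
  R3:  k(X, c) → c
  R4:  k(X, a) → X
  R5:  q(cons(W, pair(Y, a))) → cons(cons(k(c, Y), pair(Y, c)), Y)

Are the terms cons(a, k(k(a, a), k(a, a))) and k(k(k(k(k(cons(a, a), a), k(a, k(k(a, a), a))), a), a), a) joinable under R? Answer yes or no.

Reduce t₁ = cons(a, k(k(a, a), k(a, a))):
1. cons(a, k(k(a, a), k(a, a)))  →  cons(a, k(a, k(a, a)))   [R4 at 2.1]
2. cons(a, k(a, k(a, a)))  →  cons(a, k(a, a))   [R4 at 2.2]
3. cons(a, k(a, a))  →  cons(a, a)   [R4 at 2]

Reduce t₂ = k(k(k(k(k(cons(a, a), a), k(a, k(k(a, a), a))), a), a), a):
1. k(k(k(k(k(cons(a, a), a), k(a, k(k(a, a), a))), a), a), a)  →  k(k(k(k(cons(a, a), a), k(a, k(k(a, a), a))), a), a)   [R4 at ε]
2. k(k(k(k(cons(a, a), a), k(a, k(k(a, a), a))), a), a)  →  k(k(k(cons(a, a), a), k(a, k(k(a, a), a))), a)   [R4 at ε]
3. k(k(k(cons(a, a), a), k(a, k(k(a, a), a))), a)  →  k(k(cons(a, a), a), k(a, k(k(a, a), a)))   [R4 at ε]
4. k(k(cons(a, a), a), k(a, k(k(a, a), a)))  →  k(cons(a, a), k(a, k(k(a, a), a)))   [R4 at 1]
5. k(cons(a, a), k(a, k(k(a, a), a)))  →  k(cons(a, a), k(a, k(a, a)))   [R4 at 2.2]
6. k(cons(a, a), k(a, k(a, a)))  →  k(cons(a, a), k(a, a))   [R4 at 2.2]
7. k(cons(a, a), k(a, a))  →  k(cons(a, a), a)   [R4 at 2]
8. k(cons(a, a), a)  →  cons(a, a)   [R4 at ε]

yes — NF(t₁) = cons(a, a), NF(t₂) = cons(a, a)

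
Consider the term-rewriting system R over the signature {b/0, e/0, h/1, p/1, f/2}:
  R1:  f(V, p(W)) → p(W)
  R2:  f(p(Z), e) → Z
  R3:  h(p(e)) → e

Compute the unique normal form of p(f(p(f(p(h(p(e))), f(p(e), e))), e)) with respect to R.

p(e)

1. p(f(p(f(p(h(p(e))), f(p(e), e))), e))  →  p(f(p(h(p(e))), f(p(e), e)))   [R2 at 1]
2. p(f(p(h(p(e))), f(p(e), e)))  →  p(f(p(e), f(p(e), e)))   [R3 at 1.1.1]
3. p(f(p(e), f(p(e), e)))  →  p(f(p(e), e))   [R2 at 1.2]
4. p(f(p(e), e))  →  p(e)   [R2 at 1]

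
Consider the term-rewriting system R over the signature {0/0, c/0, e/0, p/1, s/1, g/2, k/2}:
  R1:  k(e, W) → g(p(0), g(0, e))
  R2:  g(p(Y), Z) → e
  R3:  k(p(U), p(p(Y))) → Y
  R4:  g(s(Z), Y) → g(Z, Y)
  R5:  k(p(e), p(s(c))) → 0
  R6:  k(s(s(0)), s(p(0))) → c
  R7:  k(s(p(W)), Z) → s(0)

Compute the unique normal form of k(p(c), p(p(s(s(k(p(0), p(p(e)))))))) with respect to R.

s(s(e))

1. k(p(c), p(p(s(s(k(p(0), p(p(e))))))))  →  s(s(k(p(0), p(p(e)))))   [R3 at ε]
2. s(s(k(p(0), p(p(e)))))  →  s(s(e))   [R3 at 1.1]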